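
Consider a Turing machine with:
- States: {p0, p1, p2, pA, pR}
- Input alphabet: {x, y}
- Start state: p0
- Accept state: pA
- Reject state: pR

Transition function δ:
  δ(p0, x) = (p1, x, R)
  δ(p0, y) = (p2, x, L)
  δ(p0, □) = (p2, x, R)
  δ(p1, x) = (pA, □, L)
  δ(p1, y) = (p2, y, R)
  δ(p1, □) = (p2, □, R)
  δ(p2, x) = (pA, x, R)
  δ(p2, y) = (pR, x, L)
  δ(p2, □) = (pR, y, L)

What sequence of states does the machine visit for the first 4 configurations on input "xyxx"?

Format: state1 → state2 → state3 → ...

Execution trace:
Initial: [p0]xyxx
Step 1: δ(p0, x) = (p1, x, R) → x[p1]yxx
Step 2: δ(p1, y) = (p2, y, R) → xy[p2]xx
Step 3: δ(p2, x) = (pA, x, R) → xyx[pA]x

The machine reaches the accept state pA and halts.

State sequence: p0 → p1 → p2 → pA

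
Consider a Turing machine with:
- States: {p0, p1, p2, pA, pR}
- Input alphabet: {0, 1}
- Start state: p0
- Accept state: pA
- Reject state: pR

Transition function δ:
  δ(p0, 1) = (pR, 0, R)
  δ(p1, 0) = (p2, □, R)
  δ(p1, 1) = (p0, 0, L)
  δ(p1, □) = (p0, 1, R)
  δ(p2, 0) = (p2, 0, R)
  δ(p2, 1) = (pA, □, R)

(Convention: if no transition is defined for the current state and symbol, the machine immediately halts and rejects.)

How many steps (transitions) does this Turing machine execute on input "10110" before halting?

Execution trace:
Initial: [p0]10110
Step 1: δ(p0, 1) = (pR, 0, R) → 0[pR]0110

The machine reaches the reject state pR and halts.

The machine executed 1 step before halting.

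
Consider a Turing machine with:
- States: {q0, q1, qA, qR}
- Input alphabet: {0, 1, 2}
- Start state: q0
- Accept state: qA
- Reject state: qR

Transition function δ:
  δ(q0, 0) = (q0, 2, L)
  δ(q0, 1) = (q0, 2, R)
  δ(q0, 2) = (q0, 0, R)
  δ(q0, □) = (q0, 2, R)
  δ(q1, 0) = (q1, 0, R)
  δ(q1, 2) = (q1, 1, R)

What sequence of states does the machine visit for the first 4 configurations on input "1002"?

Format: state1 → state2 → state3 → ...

Execution trace:
Initial: [q0]1002
Step 1: δ(q0, 1) = (q0, 2, R) → 2[q0]002
Step 2: δ(q0, 0) = (q0, 2, L) → [q0]2202
Step 3: δ(q0, 2) = (q0, 0, R) → 0[q0]202

State sequence: q0 → q0 → q0 → q0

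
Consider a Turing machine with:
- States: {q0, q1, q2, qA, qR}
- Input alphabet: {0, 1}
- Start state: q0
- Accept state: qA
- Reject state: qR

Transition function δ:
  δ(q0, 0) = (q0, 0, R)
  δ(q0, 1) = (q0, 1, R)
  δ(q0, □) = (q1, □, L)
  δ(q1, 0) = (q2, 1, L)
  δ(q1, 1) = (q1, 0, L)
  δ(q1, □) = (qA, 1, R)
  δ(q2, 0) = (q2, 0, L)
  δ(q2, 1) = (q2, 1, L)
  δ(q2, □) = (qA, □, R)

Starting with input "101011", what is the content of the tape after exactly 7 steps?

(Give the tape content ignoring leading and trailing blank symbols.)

Execution trace:
Initial: [q0]101011
Step 1: δ(q0, 1) = (q0, 1, R) → 1[q0]01011
Step 2: δ(q0, 0) = (q0, 0, R) → 10[q0]1011
Step 3: δ(q0, 1) = (q0, 1, R) → 101[q0]011
Step 4: δ(q0, 0) = (q0, 0, R) → 1010[q0]11
Step 5: δ(q0, 1) = (q0, 1, R) → 10101[q0]1
Step 6: δ(q0, 1) = (q0, 1, R) → 101011[q0]□
Step 7: δ(q0, □) = (q1, □, L) → 10101[q1]1□

After 7 steps, the tape (ignoring leading/trailing blanks) is: 101011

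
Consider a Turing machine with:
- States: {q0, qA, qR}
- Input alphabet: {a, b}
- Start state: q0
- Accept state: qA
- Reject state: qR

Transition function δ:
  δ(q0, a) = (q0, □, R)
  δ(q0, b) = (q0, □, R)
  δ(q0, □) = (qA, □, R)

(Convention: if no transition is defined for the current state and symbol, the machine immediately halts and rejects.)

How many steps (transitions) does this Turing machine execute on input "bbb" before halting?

Execution trace:
Initial: [q0]bbb
Step 1: δ(q0, b) = (q0, □, R) → □[q0]bb
Step 2: δ(q0, b) = (q0, □, R) → □□[q0]b
Step 3: δ(q0, b) = (q0, □, R) → □□□[q0]□
Step 4: δ(q0, □) = (qA, □, R) → □□□□[qA]□

The machine reaches the accept state qA and halts.

The machine executed 4 steps before halting.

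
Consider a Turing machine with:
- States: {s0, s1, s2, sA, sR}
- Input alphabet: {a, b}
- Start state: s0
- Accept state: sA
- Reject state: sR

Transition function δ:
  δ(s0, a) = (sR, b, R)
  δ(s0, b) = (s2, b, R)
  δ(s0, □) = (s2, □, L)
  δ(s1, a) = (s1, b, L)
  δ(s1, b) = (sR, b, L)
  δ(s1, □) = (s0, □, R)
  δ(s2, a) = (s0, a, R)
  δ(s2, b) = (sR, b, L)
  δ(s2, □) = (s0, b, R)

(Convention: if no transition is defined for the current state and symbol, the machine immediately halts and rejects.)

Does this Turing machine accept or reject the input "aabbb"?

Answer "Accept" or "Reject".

Execution trace:
Initial: [s0]aabbb
Step 1: δ(s0, a) = (sR, b, R) → b[sR]abbb

The machine reaches the reject state sR and halts.

Answer: Reject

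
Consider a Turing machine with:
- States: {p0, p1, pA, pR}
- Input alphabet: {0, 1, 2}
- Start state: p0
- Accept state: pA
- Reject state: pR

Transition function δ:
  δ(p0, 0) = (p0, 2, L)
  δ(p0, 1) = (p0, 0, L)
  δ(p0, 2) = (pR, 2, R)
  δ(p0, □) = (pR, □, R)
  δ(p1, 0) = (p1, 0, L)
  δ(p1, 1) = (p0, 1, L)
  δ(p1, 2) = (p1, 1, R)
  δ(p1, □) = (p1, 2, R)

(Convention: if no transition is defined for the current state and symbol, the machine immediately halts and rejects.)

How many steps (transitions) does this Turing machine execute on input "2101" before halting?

Execution trace:
Initial: [p0]2101
Step 1: δ(p0, 2) = (pR, 2, R) → 2[pR]101

The machine reaches the reject state pR and halts.

The machine executed 1 step before halting.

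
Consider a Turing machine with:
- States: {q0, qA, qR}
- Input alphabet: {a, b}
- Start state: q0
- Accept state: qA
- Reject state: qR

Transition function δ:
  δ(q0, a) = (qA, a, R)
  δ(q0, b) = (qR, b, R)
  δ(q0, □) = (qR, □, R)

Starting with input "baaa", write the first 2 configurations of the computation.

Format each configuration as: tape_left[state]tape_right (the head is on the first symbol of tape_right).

Transitions applied:
Step 1: δ(q0, b) = (qR, b, R)

The first 2 configurations are:
[q0]baaa ⊢ b[qR]aaa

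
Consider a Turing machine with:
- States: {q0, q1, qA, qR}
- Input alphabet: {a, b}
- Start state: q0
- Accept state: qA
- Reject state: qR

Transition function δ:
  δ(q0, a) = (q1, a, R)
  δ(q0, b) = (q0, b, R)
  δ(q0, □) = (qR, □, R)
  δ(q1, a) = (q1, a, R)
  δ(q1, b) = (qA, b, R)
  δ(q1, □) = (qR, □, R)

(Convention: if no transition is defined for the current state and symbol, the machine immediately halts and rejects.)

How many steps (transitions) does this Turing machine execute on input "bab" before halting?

Execution trace:
Initial: [q0]bab
Step 1: δ(q0, b) = (q0, b, R) → b[q0]ab
Step 2: δ(q0, a) = (q1, a, R) → ba[q1]b
Step 3: δ(q1, b) = (qA, b, R) → bab[qA]□

The machine reaches the accept state qA and halts.

The machine executed 3 steps before halting.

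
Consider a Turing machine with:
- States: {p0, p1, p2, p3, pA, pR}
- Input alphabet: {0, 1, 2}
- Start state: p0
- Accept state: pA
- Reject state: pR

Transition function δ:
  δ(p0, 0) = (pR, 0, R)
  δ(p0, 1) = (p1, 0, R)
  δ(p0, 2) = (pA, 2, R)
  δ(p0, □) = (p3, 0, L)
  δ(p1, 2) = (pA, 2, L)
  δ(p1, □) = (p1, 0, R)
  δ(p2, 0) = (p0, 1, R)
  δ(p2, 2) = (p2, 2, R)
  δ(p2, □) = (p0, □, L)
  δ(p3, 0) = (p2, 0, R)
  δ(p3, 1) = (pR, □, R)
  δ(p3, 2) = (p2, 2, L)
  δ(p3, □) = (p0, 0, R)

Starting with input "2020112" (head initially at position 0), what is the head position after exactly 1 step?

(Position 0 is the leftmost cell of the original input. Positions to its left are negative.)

Execution trace (head position shown):
Step 0: [p0]2020112  (head at position 0)
Step 1: move right → 2[pA]020112  (head at position 1)

After 1 step, the head is at position 1.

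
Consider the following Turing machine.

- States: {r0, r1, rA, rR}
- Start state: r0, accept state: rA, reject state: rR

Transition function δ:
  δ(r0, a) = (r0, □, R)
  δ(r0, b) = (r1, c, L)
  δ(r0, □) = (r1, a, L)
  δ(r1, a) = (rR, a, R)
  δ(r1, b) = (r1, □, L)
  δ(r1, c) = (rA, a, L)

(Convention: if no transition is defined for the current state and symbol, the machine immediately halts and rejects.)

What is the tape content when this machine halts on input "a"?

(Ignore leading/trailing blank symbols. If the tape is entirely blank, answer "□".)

Execution trace:
Initial: [r0]a
Step 1: δ(r0, a) = (r0, □, R) → □[r0]□
Step 2: δ(r0, □) = (r1, a, L) → [r1]□a

No transition is defined for δ(r1, □). By convention the machine halts and rejects.

Final tape (ignoring leading/trailing blanks): a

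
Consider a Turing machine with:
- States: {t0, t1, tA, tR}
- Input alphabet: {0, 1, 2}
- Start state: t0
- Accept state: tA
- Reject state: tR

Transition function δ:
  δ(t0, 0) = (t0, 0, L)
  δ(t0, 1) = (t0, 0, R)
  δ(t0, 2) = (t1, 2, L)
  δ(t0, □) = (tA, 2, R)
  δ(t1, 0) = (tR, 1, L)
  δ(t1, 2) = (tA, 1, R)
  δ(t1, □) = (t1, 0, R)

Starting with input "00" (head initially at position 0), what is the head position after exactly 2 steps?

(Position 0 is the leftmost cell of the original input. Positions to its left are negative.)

Execution trace (head position shown):
Step 0: [t0]00  (head at position 0)
Step 1: move left → [t0]□00  (head at position -1)
Step 2: move right → 2[tA]00  (head at position 0)

After 2 steps, the head is at position 0.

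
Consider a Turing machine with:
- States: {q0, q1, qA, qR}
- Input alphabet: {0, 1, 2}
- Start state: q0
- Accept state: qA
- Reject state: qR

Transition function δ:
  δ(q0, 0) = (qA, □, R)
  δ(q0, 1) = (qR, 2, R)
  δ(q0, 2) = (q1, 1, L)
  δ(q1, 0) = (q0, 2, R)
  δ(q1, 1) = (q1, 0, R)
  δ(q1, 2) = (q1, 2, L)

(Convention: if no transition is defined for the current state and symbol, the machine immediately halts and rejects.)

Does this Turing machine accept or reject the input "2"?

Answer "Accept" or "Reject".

Execution trace:
Initial: [q0]2
Step 1: δ(q0, 2) = (q1, 1, L) → [q1]□1

No transition is defined for δ(q1, □). By convention the machine halts and rejects.

Answer: Reject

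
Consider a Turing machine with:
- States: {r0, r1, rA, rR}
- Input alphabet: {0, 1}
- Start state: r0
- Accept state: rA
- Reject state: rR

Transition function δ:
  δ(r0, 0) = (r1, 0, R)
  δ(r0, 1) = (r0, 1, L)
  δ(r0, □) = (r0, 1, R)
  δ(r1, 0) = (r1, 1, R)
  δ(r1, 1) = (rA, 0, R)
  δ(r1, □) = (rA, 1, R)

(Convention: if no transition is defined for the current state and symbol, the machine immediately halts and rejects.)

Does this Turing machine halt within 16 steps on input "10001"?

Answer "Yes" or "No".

Execution trace:
Initial: [r0]10001
Step 1: δ(r0, 1) = (r0, 1, L) → [r0]□10001
Step 2: δ(r0, □) = (r0, 1, R) → 1[r0]10001
Step 3: δ(r0, 1) = (r0, 1, L) → [r0]110001
Step 4: δ(r0, 1) = (r0, 1, L) → [r0]□110001
Step 5: δ(r0, □) = (r0, 1, R) → 1[r0]110001
Step 6: δ(r0, 1) = (r0, 1, L) → [r0]1110001
Step 7: δ(r0, 1) = (r0, 1, L) → [r0]□1110001
Step 8: δ(r0, □) = (r0, 1, R) → 1[r0]1110001
Step 9: δ(r0, 1) = (r0, 1, L) → [r0]11110001
Step 10: δ(r0, 1) = (r0, 1, L) → [r0]□11110001
Step 11: δ(r0, □) = (r0, 1, R) → 1[r0]11110001
Step 12: δ(r0, 1) = (r0, 1, L) → [r0]111110001
Step 13: δ(r0, 1) = (r0, 1, L) → [r0]□111110001
Step 14: δ(r0, □) = (r0, 1, R) → 1[r0]111110001
Step 15: δ(r0, 1) = (r0, 1, L) → [r0]1111110001
Step 16: δ(r0, 1) = (r0, 1, L) → [r0]□1111110001

The machine has not reached a halting state after 16 steps.
The machine did not halt within the 16-step bound.

Answer: No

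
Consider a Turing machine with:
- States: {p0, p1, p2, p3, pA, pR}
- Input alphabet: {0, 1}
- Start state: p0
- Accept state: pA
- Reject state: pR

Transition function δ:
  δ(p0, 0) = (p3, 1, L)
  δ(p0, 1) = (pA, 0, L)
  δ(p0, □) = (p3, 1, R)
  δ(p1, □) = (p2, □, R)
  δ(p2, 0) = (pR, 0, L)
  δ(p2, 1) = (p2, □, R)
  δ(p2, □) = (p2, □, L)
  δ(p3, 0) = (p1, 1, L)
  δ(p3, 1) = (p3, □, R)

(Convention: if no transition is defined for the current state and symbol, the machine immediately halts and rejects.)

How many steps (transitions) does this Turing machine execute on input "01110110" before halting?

Execution trace:
Initial: [p0]01110110
Step 1: δ(p0, 0) = (p3, 1, L) → [p3]□11110110

No transition is defined for δ(p3, □). By convention the machine halts and rejects.

The machine executed 1 step before halting.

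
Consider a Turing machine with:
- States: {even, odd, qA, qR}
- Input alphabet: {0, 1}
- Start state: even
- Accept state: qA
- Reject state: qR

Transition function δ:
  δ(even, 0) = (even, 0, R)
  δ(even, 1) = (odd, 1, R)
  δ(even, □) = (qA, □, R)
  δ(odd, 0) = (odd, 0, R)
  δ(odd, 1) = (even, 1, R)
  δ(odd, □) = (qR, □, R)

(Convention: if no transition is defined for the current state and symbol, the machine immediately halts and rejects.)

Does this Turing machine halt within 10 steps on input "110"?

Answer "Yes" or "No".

Execution trace:
Initial: [even]110
Step 1: δ(even, 1) = (odd, 1, R) → 1[odd]10
Step 2: δ(odd, 1) = (even, 1, R) → 11[even]0
Step 3: δ(even, 0) = (even, 0, R) → 110[even]□
Step 4: δ(even, □) = (qA, □, R) → 110□[qA]□

The machine reaches the accept state qA and halts.
The machine halted after 4 steps (within the 10-step bound).

Answer: Yes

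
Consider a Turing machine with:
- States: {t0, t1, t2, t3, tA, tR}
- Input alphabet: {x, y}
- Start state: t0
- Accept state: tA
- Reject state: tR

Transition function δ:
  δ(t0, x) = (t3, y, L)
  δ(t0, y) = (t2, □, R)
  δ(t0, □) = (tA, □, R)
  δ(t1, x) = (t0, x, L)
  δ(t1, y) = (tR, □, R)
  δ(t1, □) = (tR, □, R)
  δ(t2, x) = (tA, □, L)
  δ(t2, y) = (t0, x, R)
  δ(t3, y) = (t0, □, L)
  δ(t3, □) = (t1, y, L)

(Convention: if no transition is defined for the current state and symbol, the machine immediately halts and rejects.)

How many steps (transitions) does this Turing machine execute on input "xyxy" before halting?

Execution trace:
Initial: [t0]xyxy
Step 1: δ(t0, x) = (t3, y, L) → [t3]□yyxy
Step 2: δ(t3, □) = (t1, y, L) → [t1]□yyyxy
Step 3: δ(t1, □) = (tR, □, R) → □[tR]yyyxy

The machine reaches the reject state tR and halts.

The machine executed 3 steps before halting.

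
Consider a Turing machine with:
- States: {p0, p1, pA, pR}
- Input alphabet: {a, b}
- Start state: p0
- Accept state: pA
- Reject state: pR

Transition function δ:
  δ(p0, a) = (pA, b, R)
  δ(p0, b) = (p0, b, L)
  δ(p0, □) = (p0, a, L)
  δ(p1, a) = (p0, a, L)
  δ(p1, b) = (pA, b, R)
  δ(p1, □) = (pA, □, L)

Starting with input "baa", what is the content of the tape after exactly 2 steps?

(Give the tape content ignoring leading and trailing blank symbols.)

Execution trace:
Initial: [p0]baa
Step 1: δ(p0, b) = (p0, b, L) → [p0]□baa
Step 2: δ(p0, □) = (p0, a, L) → [p0]□abaa

After 2 steps, the tape (ignoring leading/trailing blanks) is: abaa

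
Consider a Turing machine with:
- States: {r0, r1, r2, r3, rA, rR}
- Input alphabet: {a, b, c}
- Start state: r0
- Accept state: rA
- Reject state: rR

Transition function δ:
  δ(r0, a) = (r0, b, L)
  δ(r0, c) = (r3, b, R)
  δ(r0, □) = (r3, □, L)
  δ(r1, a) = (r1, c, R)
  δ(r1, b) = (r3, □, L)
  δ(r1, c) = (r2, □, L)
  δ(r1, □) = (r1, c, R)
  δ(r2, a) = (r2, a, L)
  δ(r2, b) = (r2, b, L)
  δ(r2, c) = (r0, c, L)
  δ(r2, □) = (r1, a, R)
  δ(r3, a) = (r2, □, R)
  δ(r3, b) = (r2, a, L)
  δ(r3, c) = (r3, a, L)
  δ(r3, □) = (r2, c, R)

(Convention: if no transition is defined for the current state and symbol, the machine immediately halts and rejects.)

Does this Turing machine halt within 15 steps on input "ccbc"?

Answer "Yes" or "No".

Execution trace:
Initial: [r0]ccbc
Step 1: δ(r0, c) = (r3, b, R) → b[r3]cbc
Step 2: δ(r3, c) = (r3, a, L) → [r3]babc
Step 3: δ(r3, b) = (r2, a, L) → [r2]□aabc
Step 4: δ(r2, □) = (r1, a, R) → a[r1]aabc
Step 5: δ(r1, a) = (r1, c, R) → ac[r1]abc
Step 6: δ(r1, a) = (r1, c, R) → acc[r1]bc
Step 7: δ(r1, b) = (r3, □, L) → ac[r3]c□c
Step 8: δ(r3, c) = (r3, a, L) → a[r3]ca□c
Step 9: δ(r3, c) = (r3, a, L) → [r3]aaa□c
Step 10: δ(r3, a) = (r2, □, R) → □[r2]aa□c
Step 11: δ(r2, a) = (r2, a, L) → [r2]□aa□c
Step 12: δ(r2, □) = (r1, a, R) → a[r1]aa□c
Step 13: δ(r1, a) = (r1, c, R) → ac[r1]a□c
Step 14: δ(r1, a) = (r1, c, R) → acc[r1]□c
Step 15: δ(r1, □) = (r1, c, R) → accc[r1]c

The machine has not reached a halting state after 15 steps.
The machine did not halt within the 15-step bound.

Answer: No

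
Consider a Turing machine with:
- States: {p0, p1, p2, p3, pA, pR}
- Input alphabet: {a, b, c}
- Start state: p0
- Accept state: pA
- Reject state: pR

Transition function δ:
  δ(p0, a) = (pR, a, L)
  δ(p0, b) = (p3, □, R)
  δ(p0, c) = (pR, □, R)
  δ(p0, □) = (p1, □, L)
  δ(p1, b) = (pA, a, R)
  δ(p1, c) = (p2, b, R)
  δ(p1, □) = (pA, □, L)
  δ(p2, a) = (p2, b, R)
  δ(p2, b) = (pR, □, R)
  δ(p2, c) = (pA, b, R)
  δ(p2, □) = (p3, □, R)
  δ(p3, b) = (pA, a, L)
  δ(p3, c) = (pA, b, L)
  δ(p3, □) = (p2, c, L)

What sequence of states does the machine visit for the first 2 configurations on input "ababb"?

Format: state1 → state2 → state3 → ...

Execution trace:
Initial: [p0]ababb
Step 1: δ(p0, a) = (pR, a, L) → [pR]□ababb

The machine reaches the reject state pR and halts.

State sequence: p0 → pR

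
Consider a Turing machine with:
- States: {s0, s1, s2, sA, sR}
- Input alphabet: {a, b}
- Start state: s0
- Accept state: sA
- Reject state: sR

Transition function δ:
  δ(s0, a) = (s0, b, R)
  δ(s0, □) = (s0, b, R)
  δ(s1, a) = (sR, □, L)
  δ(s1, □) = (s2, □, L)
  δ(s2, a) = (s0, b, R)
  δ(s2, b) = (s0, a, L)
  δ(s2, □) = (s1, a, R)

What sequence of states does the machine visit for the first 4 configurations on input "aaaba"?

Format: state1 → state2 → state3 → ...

Execution trace:
Initial: [s0]aaaba
Step 1: δ(s0, a) = (s0, b, R) → b[s0]aaba
Step 2: δ(s0, a) = (s0, b, R) → bb[s0]aba
Step 3: δ(s0, a) = (s0, b, R) → bbb[s0]ba

No transition is defined for δ(s0, b). By convention the machine halts and rejects.

State sequence: s0 → s0 → s0 → s0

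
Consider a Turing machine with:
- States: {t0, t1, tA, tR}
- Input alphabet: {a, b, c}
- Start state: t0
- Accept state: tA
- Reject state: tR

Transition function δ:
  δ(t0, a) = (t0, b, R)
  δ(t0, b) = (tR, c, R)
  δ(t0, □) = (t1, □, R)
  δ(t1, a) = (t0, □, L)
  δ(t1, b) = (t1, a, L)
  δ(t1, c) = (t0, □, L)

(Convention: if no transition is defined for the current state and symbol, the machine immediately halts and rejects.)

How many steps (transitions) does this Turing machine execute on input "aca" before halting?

Execution trace:
Initial: [t0]aca
Step 1: δ(t0, a) = (t0, b, R) → b[t0]ca

No transition is defined for δ(t0, c). By convention the machine halts and rejects.

The machine executed 1 step before halting.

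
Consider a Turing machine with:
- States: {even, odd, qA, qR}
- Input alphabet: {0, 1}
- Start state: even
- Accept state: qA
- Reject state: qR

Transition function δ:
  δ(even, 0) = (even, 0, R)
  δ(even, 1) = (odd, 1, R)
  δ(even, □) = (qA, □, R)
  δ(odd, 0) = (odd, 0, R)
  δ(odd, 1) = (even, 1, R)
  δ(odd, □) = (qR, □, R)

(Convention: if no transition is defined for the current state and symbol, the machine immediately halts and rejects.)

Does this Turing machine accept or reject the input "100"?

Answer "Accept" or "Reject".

Execution trace:
Initial: [even]100
Step 1: δ(even, 1) = (odd, 1, R) → 1[odd]00
Step 2: δ(odd, 0) = (odd, 0, R) → 10[odd]0
Step 3: δ(odd, 0) = (odd, 0, R) → 100[odd]□
Step 4: δ(odd, □) = (qR, □, R) → 100□[qR]□

The machine reaches the reject state qR and halts.

Answer: Reject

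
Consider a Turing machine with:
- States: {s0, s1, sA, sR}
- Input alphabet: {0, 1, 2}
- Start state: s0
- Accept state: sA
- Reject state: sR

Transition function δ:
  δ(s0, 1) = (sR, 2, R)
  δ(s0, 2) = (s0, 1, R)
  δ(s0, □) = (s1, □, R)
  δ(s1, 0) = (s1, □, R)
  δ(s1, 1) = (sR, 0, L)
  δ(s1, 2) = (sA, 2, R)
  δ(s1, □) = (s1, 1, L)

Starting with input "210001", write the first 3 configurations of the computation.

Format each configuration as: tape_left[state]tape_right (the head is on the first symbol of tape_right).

Transitions applied:
Step 1: δ(s0, 2) = (s0, 1, R)
Step 2: δ(s0, 1) = (sR, 2, R)

The first 3 configurations are:
[s0]210001 ⊢ 1[s0]10001 ⊢ 12[sR]0001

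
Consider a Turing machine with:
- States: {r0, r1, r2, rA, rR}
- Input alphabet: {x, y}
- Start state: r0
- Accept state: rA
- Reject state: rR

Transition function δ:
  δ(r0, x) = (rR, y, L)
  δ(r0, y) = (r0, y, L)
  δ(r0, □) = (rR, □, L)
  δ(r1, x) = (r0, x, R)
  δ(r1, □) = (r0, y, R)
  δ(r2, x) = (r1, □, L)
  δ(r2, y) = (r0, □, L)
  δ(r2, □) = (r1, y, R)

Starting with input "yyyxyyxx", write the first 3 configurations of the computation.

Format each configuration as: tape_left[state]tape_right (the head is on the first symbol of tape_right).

Transitions applied:
Step 1: δ(r0, y) = (r0, y, L)
Step 2: δ(r0, □) = (rR, □, L)

The first 3 configurations are:
[r0]yyyxyyxx ⊢ [r0]□yyyxyyxx ⊢ [rR]□□yyyxyyxx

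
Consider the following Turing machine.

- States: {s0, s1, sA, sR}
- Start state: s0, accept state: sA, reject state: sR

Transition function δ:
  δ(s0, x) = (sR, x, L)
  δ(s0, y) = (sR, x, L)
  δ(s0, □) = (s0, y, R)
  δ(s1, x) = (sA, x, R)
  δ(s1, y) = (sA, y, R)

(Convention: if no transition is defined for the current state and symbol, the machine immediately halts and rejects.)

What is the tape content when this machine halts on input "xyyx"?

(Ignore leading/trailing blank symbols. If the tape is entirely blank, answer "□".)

Execution trace:
Initial: [s0]xyyx
Step 1: δ(s0, x) = (sR, x, L) → [sR]□xyyx

The machine reaches the reject state sR and halts.

Final tape (ignoring leading/trailing blanks): xyyx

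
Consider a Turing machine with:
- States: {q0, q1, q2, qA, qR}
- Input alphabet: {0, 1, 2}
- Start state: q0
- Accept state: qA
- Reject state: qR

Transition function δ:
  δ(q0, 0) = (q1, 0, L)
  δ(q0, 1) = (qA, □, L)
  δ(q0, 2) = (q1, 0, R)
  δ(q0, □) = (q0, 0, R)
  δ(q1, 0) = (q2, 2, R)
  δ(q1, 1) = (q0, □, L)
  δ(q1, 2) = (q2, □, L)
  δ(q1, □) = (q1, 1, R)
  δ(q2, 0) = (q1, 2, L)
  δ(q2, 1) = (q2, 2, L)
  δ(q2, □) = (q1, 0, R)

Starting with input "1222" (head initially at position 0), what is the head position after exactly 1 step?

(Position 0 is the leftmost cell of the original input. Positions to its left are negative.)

Execution trace (head position shown):
Step 0: [q0]1222  (head at position 0)
Step 1: move left → [qA]□□222  (head at position -1)

After 1 step, the head is at position -1.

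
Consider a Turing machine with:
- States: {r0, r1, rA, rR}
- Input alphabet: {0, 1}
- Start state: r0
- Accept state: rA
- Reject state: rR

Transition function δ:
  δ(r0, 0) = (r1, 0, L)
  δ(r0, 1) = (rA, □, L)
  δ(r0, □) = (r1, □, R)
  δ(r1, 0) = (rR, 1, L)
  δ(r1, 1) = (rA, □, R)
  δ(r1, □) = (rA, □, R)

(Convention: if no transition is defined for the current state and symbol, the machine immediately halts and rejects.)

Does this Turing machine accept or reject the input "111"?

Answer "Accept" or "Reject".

Execution trace:
Initial: [r0]111
Step 1: δ(r0, 1) = (rA, □, L) → [rA]□□11

The machine reaches the accept state rA and halts.

Answer: Accept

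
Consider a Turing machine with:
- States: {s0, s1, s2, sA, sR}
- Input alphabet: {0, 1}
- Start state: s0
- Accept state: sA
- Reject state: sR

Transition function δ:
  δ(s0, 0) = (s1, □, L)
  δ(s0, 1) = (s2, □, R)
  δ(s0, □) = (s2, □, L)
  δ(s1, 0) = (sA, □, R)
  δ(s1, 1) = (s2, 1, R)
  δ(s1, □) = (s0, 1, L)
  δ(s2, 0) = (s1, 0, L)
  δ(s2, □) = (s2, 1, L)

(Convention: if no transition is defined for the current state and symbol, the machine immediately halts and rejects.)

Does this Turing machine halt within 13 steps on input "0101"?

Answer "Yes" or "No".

Execution trace:
Initial: [s0]0101
Step 1: δ(s0, 0) = (s1, □, L) → [s1]□□101
Step 2: δ(s1, □) = (s0, 1, L) → [s0]□1□101
Step 3: δ(s0, □) = (s2, □, L) → [s2]□□1□101
Step 4: δ(s2, □) = (s2, 1, L) → [s2]□1□1□101
Step 5: δ(s2, □) = (s2, 1, L) → [s2]□11□1□101
Step 6: δ(s2, □) = (s2, 1, L) → [s2]□111□1□101
Step 7: δ(s2, □) = (s2, 1, L) → [s2]□1111□1□101
Step 8: δ(s2, □) = (s2, 1, L) → [s2]□11111□1□101
Step 9: δ(s2, □) = (s2, 1, L) → [s2]□111111□1□101
Step 10: δ(s2, □) = (s2, 1, L) → [s2]□1111111□1□101
Step 11: δ(s2, □) = (s2, 1, L) → [s2]□11111111□1□101
Step 12: δ(s2, □) = (s2, 1, L) → [s2]□111111111□1□101
Step 13: δ(s2, □) = (s2, 1, L) → [s2]□1111111111□1□101

The machine has not reached a halting state after 13 steps.
The machine did not halt within the 13-step bound.

Answer: No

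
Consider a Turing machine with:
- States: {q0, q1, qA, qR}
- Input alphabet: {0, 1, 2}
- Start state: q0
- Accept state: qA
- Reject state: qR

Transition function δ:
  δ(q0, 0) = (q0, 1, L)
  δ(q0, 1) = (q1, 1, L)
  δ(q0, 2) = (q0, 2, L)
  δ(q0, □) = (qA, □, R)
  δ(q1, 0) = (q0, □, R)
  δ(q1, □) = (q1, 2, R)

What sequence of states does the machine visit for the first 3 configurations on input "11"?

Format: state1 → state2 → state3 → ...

Execution trace:
Initial: [q0]11
Step 1: δ(q0, 1) = (q1, 1, L) → [q1]□11
Step 2: δ(q1, □) = (q1, 2, R) → 2[q1]11

No transition is defined for δ(q1, 1). By convention the machine halts and rejects.

State sequence: q0 → q1 → q1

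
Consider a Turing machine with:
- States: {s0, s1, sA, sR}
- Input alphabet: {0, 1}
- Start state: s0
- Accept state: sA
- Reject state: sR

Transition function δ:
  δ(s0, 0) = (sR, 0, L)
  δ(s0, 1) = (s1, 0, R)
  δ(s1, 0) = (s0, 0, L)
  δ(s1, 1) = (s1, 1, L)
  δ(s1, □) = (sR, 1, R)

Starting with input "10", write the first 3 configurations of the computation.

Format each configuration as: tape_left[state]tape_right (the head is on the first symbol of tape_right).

Transitions applied:
Step 1: δ(s0, 1) = (s1, 0, R)
Step 2: δ(s1, 0) = (s0, 0, L)

The first 3 configurations are:
[s0]10 ⊢ 0[s1]0 ⊢ [s0]00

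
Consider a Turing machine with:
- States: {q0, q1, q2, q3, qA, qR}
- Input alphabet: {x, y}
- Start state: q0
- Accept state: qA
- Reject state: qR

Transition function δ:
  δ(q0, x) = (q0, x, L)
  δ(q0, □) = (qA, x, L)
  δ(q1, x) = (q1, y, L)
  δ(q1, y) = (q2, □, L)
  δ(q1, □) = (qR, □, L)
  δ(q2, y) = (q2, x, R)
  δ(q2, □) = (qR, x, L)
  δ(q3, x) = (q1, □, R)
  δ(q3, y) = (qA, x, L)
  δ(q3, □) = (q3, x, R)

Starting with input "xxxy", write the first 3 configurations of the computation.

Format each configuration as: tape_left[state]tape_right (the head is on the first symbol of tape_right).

Transitions applied:
Step 1: δ(q0, x) = (q0, x, L)
Step 2: δ(q0, □) = (qA, x, L)

The first 3 configurations are:
[q0]xxxy ⊢ [q0]□xxxy ⊢ [qA]□xxxxy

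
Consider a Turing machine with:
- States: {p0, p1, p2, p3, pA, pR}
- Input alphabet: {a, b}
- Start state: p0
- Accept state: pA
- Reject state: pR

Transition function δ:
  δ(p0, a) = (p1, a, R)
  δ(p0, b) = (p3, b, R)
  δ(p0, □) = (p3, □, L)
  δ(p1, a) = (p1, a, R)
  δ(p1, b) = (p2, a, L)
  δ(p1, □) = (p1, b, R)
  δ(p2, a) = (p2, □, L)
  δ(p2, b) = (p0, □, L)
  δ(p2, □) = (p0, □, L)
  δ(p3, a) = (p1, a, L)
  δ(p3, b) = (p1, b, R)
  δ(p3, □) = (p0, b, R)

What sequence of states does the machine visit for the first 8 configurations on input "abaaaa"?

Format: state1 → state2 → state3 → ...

Execution trace:
Initial: [p0]abaaaa
Step 1: δ(p0, a) = (p1, a, R) → a[p1]baaaa
Step 2: δ(p1, b) = (p2, a, L) → [p2]aaaaaa
Step 3: δ(p2, a) = (p2, □, L) → [p2]□□aaaaa
Step 4: δ(p2, □) = (p0, □, L) → [p0]□□□aaaaa
Step 5: δ(p0, □) = (p3, □, L) → [p3]□□□□aaaaa
Step 6: δ(p3, □) = (p0, b, R) → b[p0]□□□aaaaa
Step 7: δ(p0, □) = (p3, □, L) → [p3]b□□□aaaaa

State sequence: p0 → p1 → p2 → p2 → p0 → p3 → p0 → p3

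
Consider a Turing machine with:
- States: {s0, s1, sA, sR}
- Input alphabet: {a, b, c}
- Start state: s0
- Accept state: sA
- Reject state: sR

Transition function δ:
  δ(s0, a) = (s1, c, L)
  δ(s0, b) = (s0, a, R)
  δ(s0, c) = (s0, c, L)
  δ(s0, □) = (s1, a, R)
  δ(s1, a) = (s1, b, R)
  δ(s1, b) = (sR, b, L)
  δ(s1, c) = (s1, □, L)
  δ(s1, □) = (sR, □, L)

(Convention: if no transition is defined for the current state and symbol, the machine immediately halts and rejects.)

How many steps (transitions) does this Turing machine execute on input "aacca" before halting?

Execution trace:
Initial: [s0]aacca
Step 1: δ(s0, a) = (s1, c, L) → [s1]□cacca
Step 2: δ(s1, □) = (sR, □, L) → [sR]□□cacca

The machine reaches the reject state sR and halts.

The machine executed 2 steps before halting.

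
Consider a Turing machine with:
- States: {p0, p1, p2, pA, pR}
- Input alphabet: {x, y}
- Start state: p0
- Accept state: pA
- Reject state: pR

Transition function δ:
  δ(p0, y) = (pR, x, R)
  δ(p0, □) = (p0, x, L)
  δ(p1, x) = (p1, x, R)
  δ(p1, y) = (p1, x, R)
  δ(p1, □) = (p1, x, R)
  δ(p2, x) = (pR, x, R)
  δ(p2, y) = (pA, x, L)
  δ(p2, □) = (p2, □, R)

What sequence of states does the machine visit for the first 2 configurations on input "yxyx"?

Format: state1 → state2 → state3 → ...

Execution trace:
Initial: [p0]yxyx
Step 1: δ(p0, y) = (pR, x, R) → x[pR]xyx

The machine reaches the reject state pR and halts.

State sequence: p0 → pR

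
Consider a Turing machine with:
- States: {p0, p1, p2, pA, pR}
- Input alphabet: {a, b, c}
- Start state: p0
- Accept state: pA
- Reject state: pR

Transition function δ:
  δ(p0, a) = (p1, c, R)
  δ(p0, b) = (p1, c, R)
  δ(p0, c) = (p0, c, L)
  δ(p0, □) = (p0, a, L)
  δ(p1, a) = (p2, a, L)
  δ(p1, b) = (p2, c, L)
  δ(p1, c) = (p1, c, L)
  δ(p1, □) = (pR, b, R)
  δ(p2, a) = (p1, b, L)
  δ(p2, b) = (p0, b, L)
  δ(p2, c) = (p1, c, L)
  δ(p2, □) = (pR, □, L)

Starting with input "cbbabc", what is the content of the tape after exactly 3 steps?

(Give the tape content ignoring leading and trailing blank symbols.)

Execution trace:
Initial: [p0]cbbabc
Step 1: δ(p0, c) = (p0, c, L) → [p0]□cbbabc
Step 2: δ(p0, □) = (p0, a, L) → [p0]□acbbabc
Step 3: δ(p0, □) = (p0, a, L) → [p0]□aacbbabc

After 3 steps, the tape (ignoring leading/trailing blanks) is: aacbbabc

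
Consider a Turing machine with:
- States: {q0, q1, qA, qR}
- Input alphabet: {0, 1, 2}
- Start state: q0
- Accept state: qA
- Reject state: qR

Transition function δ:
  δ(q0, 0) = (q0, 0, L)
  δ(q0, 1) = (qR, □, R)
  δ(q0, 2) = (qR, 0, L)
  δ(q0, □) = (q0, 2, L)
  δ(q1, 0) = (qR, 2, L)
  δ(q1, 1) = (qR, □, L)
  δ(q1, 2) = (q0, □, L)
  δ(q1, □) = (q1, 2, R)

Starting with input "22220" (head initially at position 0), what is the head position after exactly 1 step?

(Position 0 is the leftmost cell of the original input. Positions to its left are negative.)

Execution trace (head position shown):
Step 0: [q0]22220  (head at position 0)
Step 1: move left → [qR]□02220  (head at position -1)

After 1 step, the head is at position -1.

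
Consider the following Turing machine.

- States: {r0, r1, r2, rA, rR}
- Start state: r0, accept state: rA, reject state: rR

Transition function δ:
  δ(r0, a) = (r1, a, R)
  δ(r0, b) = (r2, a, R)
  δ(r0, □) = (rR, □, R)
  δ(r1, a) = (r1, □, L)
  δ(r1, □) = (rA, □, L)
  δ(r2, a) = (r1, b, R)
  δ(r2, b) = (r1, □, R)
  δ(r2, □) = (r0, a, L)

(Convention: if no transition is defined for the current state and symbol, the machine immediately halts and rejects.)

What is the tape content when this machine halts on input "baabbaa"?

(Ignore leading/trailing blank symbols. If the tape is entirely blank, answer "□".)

Execution trace:
Initial: [r0]baabbaa
Step 1: δ(r0, b) = (r2, a, R) → a[r2]aabbaa
Step 2: δ(r2, a) = (r1, b, R) → ab[r1]abbaa
Step 3: δ(r1, a) = (r1, □, L) → a[r1]b□bbaa

No transition is defined for δ(r1, b). By convention the machine halts and rejects.

Final tape (ignoring leading/trailing blanks): ab□bbaa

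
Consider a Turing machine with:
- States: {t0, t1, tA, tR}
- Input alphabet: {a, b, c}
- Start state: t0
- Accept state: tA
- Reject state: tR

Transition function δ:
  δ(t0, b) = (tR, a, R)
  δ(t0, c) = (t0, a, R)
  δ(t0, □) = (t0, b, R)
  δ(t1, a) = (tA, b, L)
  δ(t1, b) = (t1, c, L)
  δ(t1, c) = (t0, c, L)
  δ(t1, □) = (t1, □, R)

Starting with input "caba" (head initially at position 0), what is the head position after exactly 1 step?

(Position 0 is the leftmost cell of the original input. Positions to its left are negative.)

Execution trace (head position shown):
Step 0: [t0]caba  (head at position 0)
Step 1: move right → a[t0]aba  (head at position 1)

After 1 step, the head is at position 1.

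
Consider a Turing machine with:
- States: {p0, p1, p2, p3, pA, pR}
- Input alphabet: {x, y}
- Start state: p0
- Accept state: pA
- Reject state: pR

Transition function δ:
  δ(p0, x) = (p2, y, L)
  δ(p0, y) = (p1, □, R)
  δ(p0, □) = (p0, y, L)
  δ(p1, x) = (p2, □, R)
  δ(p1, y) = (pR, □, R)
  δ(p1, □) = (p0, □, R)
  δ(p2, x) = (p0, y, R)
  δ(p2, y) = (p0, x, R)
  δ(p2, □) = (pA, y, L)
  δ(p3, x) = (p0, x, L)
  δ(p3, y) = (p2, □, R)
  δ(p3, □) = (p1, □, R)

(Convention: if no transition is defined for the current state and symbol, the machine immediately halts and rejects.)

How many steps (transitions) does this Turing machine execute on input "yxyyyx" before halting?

Execution trace:
Initial: [p0]yxyyyx
Step 1: δ(p0, y) = (p1, □, R) → □[p1]xyyyx
Step 2: δ(p1, x) = (p2, □, R) → □□[p2]yyyx
Step 3: δ(p2, y) = (p0, x, R) → □□x[p0]yyx
Step 4: δ(p0, y) = (p1, □, R) → □□x□[p1]yx
Step 5: δ(p1, y) = (pR, □, R) → □□x□□[pR]x

The machine reaches the reject state pR and halts.

The machine executed 5 steps before halting.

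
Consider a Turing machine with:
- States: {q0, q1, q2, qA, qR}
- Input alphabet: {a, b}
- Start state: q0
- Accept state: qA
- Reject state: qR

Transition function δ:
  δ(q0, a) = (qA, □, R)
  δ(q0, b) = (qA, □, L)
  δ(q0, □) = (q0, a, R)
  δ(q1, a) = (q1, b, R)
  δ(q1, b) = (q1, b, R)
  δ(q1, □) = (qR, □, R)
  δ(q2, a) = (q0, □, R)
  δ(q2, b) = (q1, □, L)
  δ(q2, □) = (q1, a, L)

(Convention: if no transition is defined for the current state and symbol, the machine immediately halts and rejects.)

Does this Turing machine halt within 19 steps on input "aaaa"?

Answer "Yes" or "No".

Execution trace:
Initial: [q0]aaaa
Step 1: δ(q0, a) = (qA, □, R) → □[qA]aaa

The machine reaches the accept state qA and halts.
The machine halted after 1 step (within the 19-step bound).

Answer: Yes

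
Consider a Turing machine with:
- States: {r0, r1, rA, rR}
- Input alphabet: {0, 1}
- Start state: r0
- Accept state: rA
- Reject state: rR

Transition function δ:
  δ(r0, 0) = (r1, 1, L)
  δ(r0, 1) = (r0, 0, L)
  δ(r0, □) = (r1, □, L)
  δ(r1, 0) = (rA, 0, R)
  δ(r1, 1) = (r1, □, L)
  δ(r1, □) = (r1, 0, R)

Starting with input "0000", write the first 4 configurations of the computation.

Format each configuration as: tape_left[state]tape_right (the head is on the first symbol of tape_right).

Transitions applied:
Step 1: δ(r0, 0) = (r1, 1, L)
Step 2: δ(r1, □) = (r1, 0, R)
Step 3: δ(r1, 1) = (r1, □, L)

The first 4 configurations are:
[r0]0000 ⊢ [r1]□1000 ⊢ 0[r1]1000 ⊢ [r1]0□000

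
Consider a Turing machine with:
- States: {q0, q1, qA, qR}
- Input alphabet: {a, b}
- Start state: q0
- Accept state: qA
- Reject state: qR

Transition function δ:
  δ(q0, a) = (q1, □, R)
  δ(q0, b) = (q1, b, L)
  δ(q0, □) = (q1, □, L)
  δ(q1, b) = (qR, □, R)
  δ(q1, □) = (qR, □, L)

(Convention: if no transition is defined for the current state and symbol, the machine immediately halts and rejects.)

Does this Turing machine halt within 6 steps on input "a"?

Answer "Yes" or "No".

Execution trace:
Initial: [q0]a
Step 1: δ(q0, a) = (q1, □, R) → □[q1]□
Step 2: δ(q1, □) = (qR, □, L) → [qR]□□

The machine reaches the reject state qR and halts.
The machine halted after 2 steps (within the 6-step bound).

Answer: Yes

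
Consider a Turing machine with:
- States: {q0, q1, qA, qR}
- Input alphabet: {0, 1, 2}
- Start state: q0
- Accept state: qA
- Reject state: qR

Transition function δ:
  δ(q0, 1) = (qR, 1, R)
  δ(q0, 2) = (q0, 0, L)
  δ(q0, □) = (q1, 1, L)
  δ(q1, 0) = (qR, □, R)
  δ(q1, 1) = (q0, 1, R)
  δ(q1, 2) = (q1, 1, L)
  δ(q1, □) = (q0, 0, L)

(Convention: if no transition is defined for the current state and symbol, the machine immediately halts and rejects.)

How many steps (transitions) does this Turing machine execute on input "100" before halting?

Execution trace:
Initial: [q0]100
Step 1: δ(q0, 1) = (qR, 1, R) → 1[qR]00

The machine reaches the reject state qR and halts.

The machine executed 1 step before halting.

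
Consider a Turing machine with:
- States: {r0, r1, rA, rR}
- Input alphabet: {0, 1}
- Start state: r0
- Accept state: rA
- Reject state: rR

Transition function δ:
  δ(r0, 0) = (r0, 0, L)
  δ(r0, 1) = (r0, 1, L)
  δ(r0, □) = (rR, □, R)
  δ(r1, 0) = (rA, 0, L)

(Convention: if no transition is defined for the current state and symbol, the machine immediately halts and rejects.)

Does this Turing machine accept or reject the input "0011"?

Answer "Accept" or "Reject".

Execution trace:
Initial: [r0]0011
Step 1: δ(r0, 0) = (r0, 0, L) → [r0]□0011
Step 2: δ(r0, □) = (rR, □, R) → □[rR]0011

The machine reaches the reject state rR and halts.

Answer: Reject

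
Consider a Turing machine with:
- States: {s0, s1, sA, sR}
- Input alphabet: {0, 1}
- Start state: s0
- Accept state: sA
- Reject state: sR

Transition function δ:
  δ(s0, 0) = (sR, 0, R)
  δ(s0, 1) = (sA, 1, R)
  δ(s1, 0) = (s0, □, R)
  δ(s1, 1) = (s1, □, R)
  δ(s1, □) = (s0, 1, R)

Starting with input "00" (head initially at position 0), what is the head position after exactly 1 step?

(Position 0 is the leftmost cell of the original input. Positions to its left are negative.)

Execution trace (head position shown):
Step 0: [s0]00  (head at position 0)
Step 1: move right → 0[sR]0  (head at position 1)

After 1 step, the head is at position 1.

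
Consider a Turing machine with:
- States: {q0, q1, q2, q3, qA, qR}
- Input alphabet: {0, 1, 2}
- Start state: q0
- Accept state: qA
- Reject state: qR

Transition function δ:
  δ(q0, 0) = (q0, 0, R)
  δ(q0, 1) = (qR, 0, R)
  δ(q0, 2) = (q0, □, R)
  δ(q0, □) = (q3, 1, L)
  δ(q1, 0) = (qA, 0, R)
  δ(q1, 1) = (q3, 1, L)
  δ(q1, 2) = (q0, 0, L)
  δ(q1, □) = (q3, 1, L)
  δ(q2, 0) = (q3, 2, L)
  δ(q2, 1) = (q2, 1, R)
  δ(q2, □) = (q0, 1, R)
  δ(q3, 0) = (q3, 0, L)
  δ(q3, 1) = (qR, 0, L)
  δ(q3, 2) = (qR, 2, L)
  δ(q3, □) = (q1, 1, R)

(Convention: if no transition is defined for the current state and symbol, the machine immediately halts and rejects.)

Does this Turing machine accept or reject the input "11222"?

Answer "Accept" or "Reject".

Execution trace:
Initial: [q0]11222
Step 1: δ(q0, 1) = (qR, 0, R) → 0[qR]1222

The machine reaches the reject state qR and halts.

Answer: Reject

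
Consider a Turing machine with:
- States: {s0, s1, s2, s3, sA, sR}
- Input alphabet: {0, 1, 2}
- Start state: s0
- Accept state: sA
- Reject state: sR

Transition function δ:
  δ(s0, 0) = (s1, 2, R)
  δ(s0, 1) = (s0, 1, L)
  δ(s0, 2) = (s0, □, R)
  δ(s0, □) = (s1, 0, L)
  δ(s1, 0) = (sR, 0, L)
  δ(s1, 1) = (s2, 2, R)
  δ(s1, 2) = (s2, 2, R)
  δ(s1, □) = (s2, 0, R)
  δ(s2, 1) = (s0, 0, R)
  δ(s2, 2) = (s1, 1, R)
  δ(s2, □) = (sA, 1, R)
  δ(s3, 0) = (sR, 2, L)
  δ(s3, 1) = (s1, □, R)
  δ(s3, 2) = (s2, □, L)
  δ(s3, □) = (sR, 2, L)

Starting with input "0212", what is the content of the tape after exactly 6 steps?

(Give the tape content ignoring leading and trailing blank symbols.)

Execution trace:
Initial: [s0]0212
Step 1: δ(s0, 0) = (s1, 2, R) → 2[s1]212
Step 2: δ(s1, 2) = (s2, 2, R) → 22[s2]12
Step 3: δ(s2, 1) = (s0, 0, R) → 220[s0]2
Step 4: δ(s0, 2) = (s0, □, R) → 220□[s0]□
Step 5: δ(s0, □) = (s1, 0, L) → 220[s1]□0
Step 6: δ(s1, □) = (s2, 0, R) → 2200[s2]0

No transition is defined for δ(s2, 0). By convention the machine halts and rejects.

After 6 steps, the tape (ignoring leading/trailing blanks) is: 22000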